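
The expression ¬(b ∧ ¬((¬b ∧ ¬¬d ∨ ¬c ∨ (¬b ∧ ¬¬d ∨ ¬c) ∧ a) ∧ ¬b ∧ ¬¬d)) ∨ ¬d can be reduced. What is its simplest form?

¬b ∨ ¬d

¬(b ∧ ¬((¬b ∧ ¬¬d ∨ ¬c ∨ (¬b ∧ ¬¬d ∨ ¬c) ∧ a) ∧ ¬b ∧ ¬¬d)) ∨ ¬d
= ¬(b ∧ ¬((¬b ∧ ¬¬d ∨ ¬c) ∧ ¬b ∧ ¬¬d)) ∨ ¬d   — absorption
= ¬(b ∧ ¬(¬b ∧ ¬¬d)) ∨ ¬d   — absorption
= ¬(b ∧ (b ∨ ¬d)) ∨ ¬d   — De Morgan
= ¬b ∨ ¬d   — absorption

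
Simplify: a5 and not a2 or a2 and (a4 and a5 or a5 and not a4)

a5 and not a2 or a2 and (a4 and a5 or a5 and not a4)
= a5 and not a2 or a2 and a5   — distribution
= a5   — distribution

a5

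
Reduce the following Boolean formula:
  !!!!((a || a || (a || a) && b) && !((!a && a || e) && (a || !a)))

a && !e

!!!!((a || a || (a || a) && b) && !((!a && a || e) && (a || !a)))
= !!((a || a || (a || a) && b) && !((!a && a || e) && (a || !a)))   (double negation)
= !!((a || a || (a || a) && b) && !(!a && a || e))   (complement / identity)
= (a || a || (a || a) && b) && !(!a && a || e)   (double negation)
= (a || a || (a || a) && b) && !e   (complement / identity)
= (a || a) && !e   (absorption)
= a && !e   (idempotence)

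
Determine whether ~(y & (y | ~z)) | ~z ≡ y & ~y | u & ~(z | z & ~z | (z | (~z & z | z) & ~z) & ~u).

No

E1: ~(y & (y | ~z)) | ~z
    = ~y | ~z   (absorption)
E2: y & ~y | u & ~(z | z & ~z | (z | (~z & z | z) & ~z) & ~u)
    = y & ~y | u & ~(z | z & ~z | (z | z & ~z) & ~u)   (complement / identity)
    = y & ~y | u & ~(z | z & ~z)   (absorption)
    = u & ~(z | z & ~z)   (complement / identity)
    = u & ~z   (complement / identity)
These differ: at u=0, y=0, z=0, E1 = 1 but E2 = 0.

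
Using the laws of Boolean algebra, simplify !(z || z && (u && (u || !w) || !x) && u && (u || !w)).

!(z || z && (u && (u || !w) || !x) && u && (u || !w))
= !(z || z && u && (u || !w))   (absorption)
= !(z || z && u)   (absorption)
= !z   (absorption)

!z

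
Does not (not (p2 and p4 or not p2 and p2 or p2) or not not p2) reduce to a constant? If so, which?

yes, False

not (not (p2 and p4 or not p2 and p2 or p2) or not not p2)
= not (not (p2 and p4 or p2) or not not p2)   [complement / identity]
= (p2 and p4 or p2) and not p2   [De Morgan]
= p2 and not p2   [absorption]
= False   [complement]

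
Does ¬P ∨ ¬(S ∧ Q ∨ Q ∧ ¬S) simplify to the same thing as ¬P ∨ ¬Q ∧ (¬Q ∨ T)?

E1: ¬P ∨ ¬(S ∧ Q ∨ Q ∧ ¬S)
    = ¬P ∨ ¬Q   (distribution)
E2: ¬P ∨ ¬Q ∧ (¬Q ∨ T)
    = ¬P ∨ ¬Q   (absorption)
Both reduce to ¬P ∨ ¬Q, so they are equivalent.

Yes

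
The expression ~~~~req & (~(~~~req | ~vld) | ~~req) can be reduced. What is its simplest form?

req

~~~~req & (~(~~~req | ~vld) | ~~req)
= ~~~~req & (~~req & vld | ~~req)   (De Morgan)
= ~~~~req & ~~req   (absorption)
= ~~req & ~~req   (double negation)
= ~~req   (idempotence)
= req   (double negation)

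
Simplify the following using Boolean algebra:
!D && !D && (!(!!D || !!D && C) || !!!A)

!D

!D && !D && (!(!!D || !!D && C) || !!!A)
= !D && !D && (!(!!D || !!D && C) || !A)   — double negation
= !D && !D && (!!!D || !A)   — absorption
= !D && (!!!D || !A)   — idempotence
= !D && (!D || !A)   — double negation
= !D   — absorption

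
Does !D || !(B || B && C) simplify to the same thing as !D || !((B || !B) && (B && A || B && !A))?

E1: !D || !(B || B && C)
    = !D || !B   [absorption]
E2: !D || !((B || !B) && (B && A || B && !A))
    = !D || !(B && A || B && !A)   [complement / identity]
    = !D || !B   [distribution]
Both reduce to !D || !B, so they are equivalent.

Yes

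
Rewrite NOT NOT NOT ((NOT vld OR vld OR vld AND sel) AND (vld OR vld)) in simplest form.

NOT vld

NOT NOT NOT ((NOT vld OR vld OR vld AND sel) AND (vld OR vld))
= NOT ((NOT vld OR vld OR vld AND sel) AND (vld OR vld))
= NOT ((NOT vld OR vld) AND (vld OR vld))
= NOT (vld OR vld)
= NOT vld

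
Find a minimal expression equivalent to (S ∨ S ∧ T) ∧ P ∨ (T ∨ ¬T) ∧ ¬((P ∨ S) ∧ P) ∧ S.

S

(S ∨ S ∧ T) ∧ P ∨ (T ∨ ¬T) ∧ ¬((P ∨ S) ∧ P) ∧ S
= S ∧ P ∨ (T ∨ ¬T) ∧ ¬((P ∨ S) ∧ P) ∧ S   (absorption)
= S ∧ P ∨ (T ∨ ¬T) ∧ ¬P ∧ S   (absorption)
= S ∧ P ∨ ¬P ∧ S   (complement / identity)
= S   (distribution)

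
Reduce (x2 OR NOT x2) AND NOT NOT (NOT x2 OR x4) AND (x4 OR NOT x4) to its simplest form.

(x2 OR NOT x2) AND NOT NOT (NOT x2 OR x4) AND (x4 OR NOT x4)
= (x2 OR NOT x2) AND (NOT x2 OR x4) AND (x4 OR NOT x4)
= (NOT x2 OR x4) AND (x4 OR NOT x4)
= NOT x2 OR x4

NOT x2 OR x4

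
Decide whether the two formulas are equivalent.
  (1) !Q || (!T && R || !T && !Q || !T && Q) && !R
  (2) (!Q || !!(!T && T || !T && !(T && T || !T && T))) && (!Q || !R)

E1: !Q || (!T && R || !T && !Q || !T && Q) && !R
    = !Q || (!T && R || !T) && !R   — distribution
    = !Q || !T && !R   — absorption
E2: (!Q || !!(!T && T || !T && !(T && T || !T && T))) && (!Q || !R)
    = !Q || !!(!T && T || !T && !(T && T || !T && T)) && !R   — distribution
    = !Q || !!(!T && T || !T && !T) && !R   — distribution
    = !Q || !!!T && !R   — distribution
    = !Q || !T && !R   — double negation
Both reduce to !Q || !T && !R, so they are equivalent.

Yes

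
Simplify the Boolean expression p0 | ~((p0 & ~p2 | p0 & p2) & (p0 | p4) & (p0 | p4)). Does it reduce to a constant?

1

p0 | ~((p0 & ~p2 | p0 & p2) & (p0 | p4) & (p0 | p4))
= p0 | ~(p0 & (p0 | p4) & (p0 | p4))   [distribution]
= p0 | ~(p0 & (p0 | p4))   [idempotence]
= p0 | ~p0   [absorption]
= 1   [complement]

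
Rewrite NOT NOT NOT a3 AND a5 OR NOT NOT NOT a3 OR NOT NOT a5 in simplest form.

NOT a3 OR a5

NOT NOT NOT a3 AND a5 OR NOT NOT NOT a3 OR NOT NOT a5
= NOT NOT NOT a3 OR NOT NOT a5
= NOT a3 OR NOT NOT a5
= NOT a3 OR a5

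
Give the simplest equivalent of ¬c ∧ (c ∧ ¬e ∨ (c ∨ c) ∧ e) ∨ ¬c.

¬c ∧ (c ∧ ¬e ∨ (c ∨ c) ∧ e) ∨ ¬c
= ¬c ∧ (c ∧ ¬e ∨ c ∧ e) ∨ ¬c
= ¬c ∧ c ∨ ¬c
= ¬c

¬c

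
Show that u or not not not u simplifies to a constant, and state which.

u or not not not u
= u or not u   [double negation]
= True   [complement]

True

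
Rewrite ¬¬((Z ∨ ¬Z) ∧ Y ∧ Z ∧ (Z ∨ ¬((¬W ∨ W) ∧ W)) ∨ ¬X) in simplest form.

Y ∧ Z ∨ ¬X

¬¬((Z ∨ ¬Z) ∧ Y ∧ Z ∧ (Z ∨ ¬((¬W ∨ W) ∧ W)) ∨ ¬X)
= ¬¬((Z ∨ ¬Z) ∧ Y ∧ Z ∧ (Z ∨ ¬W) ∨ ¬X)   [complement / identity]
= ¬¬((Z ∨ ¬Z) ∧ Y ∧ Z ∨ ¬X)   [absorption]
= (Z ∨ ¬Z) ∧ Y ∧ Z ∨ ¬X   [double negation]
= Y ∧ Z ∨ ¬X   [complement / identity]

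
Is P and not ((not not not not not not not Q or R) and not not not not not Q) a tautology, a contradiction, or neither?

P and not ((not not not not not not not Q or R) and not not not not not Q)
= P and not ((not not not not not Q or R) and not not not not not Q)   (double negation)
= P and not not not not not not Q   (absorption)
= P and not not not not Q   (double negation)
= P and not not Q   (double negation)
= P and Q   (double negation)
This depends on P, Q, so it is not a constant.

neither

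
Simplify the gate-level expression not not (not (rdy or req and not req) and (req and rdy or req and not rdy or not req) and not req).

not not (not (rdy or req and not req) and (req and rdy or req and not rdy or not req) and not req)
= not not (not rdy and (req and rdy or req and not rdy or not req) and not req)   — complement / identity
= not not (not rdy and (req or not req) and not req)   — distribution
= not not (not rdy and not req)   — complement / identity
= not rdy and not req   — double negation

not rdy and not req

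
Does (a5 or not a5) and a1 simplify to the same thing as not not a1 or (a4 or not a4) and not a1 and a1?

Yes

E1: (a5 or not a5) and a1
    = a1   (complement / identity)
E2: not not a1 or (a4 or not a4) and not a1 and a1
    = not not a1 or not a1 and a1   (complement / identity)
    = not not a1   (complement / identity)
    = a1   (double negation)
Both reduce to a1, so they are equivalent.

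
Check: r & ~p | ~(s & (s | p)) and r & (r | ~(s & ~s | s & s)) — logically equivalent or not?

E1: r & ~p | ~(s & (s | p))
    = r & ~p | ~s   [absorption]
E2: r & (r | ~(s & ~s | s & s))
    = r & (r | ~s)   [distribution]
    = r   [absorption]
These differ: at p=1, r=0, s=0, E1 = 1 but E2 = 0.

No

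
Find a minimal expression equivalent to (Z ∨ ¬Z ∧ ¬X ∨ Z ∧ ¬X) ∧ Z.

(Z ∨ ¬Z ∧ ¬X ∨ Z ∧ ¬X) ∧ Z
= (Z ∨ ¬X) ∧ Z   (distribution)
= Z   (absorption)

Z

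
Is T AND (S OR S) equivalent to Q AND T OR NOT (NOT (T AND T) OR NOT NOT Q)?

No

E1: T AND (S OR S)
    = T AND S   — idempotence
E2: Q AND T OR NOT (NOT (T AND T) OR NOT NOT Q)
    = Q AND T OR T AND T AND NOT Q   — De Morgan
    = Q AND T OR T AND NOT Q   — idempotence
    = T   — distribution
These differ: at Q=0, S=0, T=1, E1 = 0 but E2 = 1.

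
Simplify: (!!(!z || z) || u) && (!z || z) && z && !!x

z && x

(!!(!z || z) || u) && (!z || z) && z && !!x
= (!z || z || u) && (!z || z) && z && !!x   [double negation]
= (!z || z) && z && !!x   [absorption]
= z && !!x   [complement / identity]
= z && x   [double negation]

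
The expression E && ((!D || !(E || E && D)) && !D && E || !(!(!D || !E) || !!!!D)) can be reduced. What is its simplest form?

E && !D

E && ((!D || !(E || E && D)) && !D && E || !(!(!D || !E) || !!!!D))
= E && ((!D || !E) && !D && E || !(!(!D || !E) || !!!!D))   (absorption)
= E && ((!D || !E) && !D && E || !(!(!D || !E) || !!D))   (double negation)
= E && ((!D || !E) && !D && E || (!D || !E) && !D)   (De Morgan)
= E && (!D || !E) && !D   (absorption)
= E && !D   (absorption)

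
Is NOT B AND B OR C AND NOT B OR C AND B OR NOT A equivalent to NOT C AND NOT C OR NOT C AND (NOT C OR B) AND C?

No

E1: NOT B AND B OR C AND NOT B OR C AND B OR NOT A
    = NOT B AND B OR C OR NOT A
    = C OR NOT A
E2: NOT C AND NOT C OR NOT C AND (NOT C OR B) AND C
    = NOT C AND NOT C OR NOT C AND C
    = NOT C
These differ: at A=0, B=0, C=1, E1 = 1 but E2 = 0.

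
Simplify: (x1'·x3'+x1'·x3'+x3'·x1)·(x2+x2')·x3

0

(x1'·x3'+x1'·x3'+x3'·x1)·(x2+x2')·x3
= (x1'·x3'+x1'·x3'+x3'·x1)·x3   — complement / identity
= (x1'·x3'+x3'·x1)·x3   — idempotence
= x3'·x3   — distribution
= 0   — complement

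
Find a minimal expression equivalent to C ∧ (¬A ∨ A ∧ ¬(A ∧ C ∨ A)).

C ∧ (¬A ∨ A ∧ ¬(A ∧ C ∨ A))
= C ∧ (¬A ∨ A ∧ ¬A)   [absorption]
= C ∧ ¬A   [complement / identity]

C ∧ ¬A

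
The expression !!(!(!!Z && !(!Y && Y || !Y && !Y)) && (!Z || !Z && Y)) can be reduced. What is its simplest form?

!!(!(!!Z && !(!Y && Y || !Y && !Y)) && (!Z || !Z && Y))
= !!((!Z || !Y && Y || !Y && !Y) && (!Z || !Z && Y))   [De Morgan]
= !!((!Z || !Y) && (!Z || !Z && Y))   [distribution]
= (!Z || !Y) && (!Z || !Z && Y)   [double negation]
= (!Z || !Y) && !Z   [absorption]
= !Z   [absorption]

!Z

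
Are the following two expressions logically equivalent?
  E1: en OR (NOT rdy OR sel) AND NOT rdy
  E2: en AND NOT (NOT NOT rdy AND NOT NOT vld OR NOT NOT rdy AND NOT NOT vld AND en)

E1: en OR (NOT rdy OR sel) AND NOT rdy
    = en OR NOT rdy
E2: en AND NOT (NOT NOT rdy AND NOT NOT vld OR NOT NOT rdy AND NOT NOT vld AND en)
    = en AND NOT (NOT NOT rdy AND NOT NOT vld)
    = en AND (NOT rdy OR NOT vld)
These differ: at en=0, rdy=0, sel=0, vld=1, E1 = 1 but E2 = 0.

No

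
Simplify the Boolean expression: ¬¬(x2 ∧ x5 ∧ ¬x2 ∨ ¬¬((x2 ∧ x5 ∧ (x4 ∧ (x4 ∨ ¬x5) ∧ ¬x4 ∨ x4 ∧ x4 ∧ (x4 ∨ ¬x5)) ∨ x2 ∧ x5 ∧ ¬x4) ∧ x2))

¬¬(x2 ∧ x5 ∧ ¬x2 ∨ ¬¬((x2 ∧ x5 ∧ (x4 ∧ (x4 ∨ ¬x5) ∧ ¬x4 ∨ x4 ∧ x4 ∧ (x4 ∨ ¬x5)) ∨ x2 ∧ x5 ∧ ¬x4) ∧ x2))
= ¬¬(x2 ∧ x5 ∧ ¬x2 ∨ ¬¬((x2 ∧ x5 ∧ x4 ∧ (x4 ∨ ¬x5) ∨ x2 ∧ x5 ∧ ¬x4) ∧ x2))
= ¬¬(x2 ∧ x5 ∧ ¬x2 ∨ (x2 ∧ x5 ∧ x4 ∧ (x4 ∨ ¬x5) ∨ x2 ∧ x5 ∧ ¬x4) ∧ x2)
= ¬¬(x2 ∧ x5 ∧ ¬x2 ∨ (x2 ∧ x5 ∧ x4 ∨ x2 ∧ x5 ∧ ¬x4) ∧ x2)
= x2 ∧ x5 ∧ ¬x2 ∨ (x2 ∧ x5 ∧ x4 ∨ x2 ∧ x5 ∧ ¬x4) ∧ x2
= x2 ∧ x5 ∧ ¬x2 ∨ x2 ∧ x5 ∧ x2
= x2 ∧ x5

x2 ∧ x5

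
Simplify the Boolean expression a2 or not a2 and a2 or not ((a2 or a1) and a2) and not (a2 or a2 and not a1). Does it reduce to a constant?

a2 or not a2 and a2 or not ((a2 or a1) and a2) and not (a2 or a2 and not a1)
= a2 or not a2 and a2 or not a2 and not (a2 or a2 and not a1)   [absorption]
= a2 or not a2 and a2 or not a2 and not a2   [absorption]
= a2 or not a2   [distribution]
= True   [complement]

True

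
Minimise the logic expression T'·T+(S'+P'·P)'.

S

T'·T+(S'+P'·P)'
= (S'+P'·P)'   (complement / identity)
= (S')'   (complement / identity)
= S   (double negation)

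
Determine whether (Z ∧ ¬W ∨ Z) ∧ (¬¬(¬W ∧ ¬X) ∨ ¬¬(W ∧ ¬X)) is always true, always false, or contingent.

contingent

(Z ∧ ¬W ∨ Z) ∧ (¬¬(¬W ∧ ¬X) ∨ ¬¬(W ∧ ¬X))
= (Z ∧ ¬W ∨ Z) ∧ (¬W ∧ ¬X ∨ ¬¬(W ∧ ¬X))   (double negation)
= Z ∧ (¬W ∧ ¬X ∨ ¬¬(W ∧ ¬X))   (absorption)
= Z ∧ (¬W ∧ ¬X ∨ W ∧ ¬X)   (double negation)
= Z ∧ ¬X   (distribution)
This depends on X, Z, so it is not a constant.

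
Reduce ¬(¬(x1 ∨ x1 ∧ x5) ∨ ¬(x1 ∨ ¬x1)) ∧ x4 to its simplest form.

¬(¬(x1 ∨ x1 ∧ x5) ∨ ¬(x1 ∨ ¬x1)) ∧ x4
= ¬(¬x1 ∨ ¬(x1 ∨ ¬x1)) ∧ x4   [absorption]
= x1 ∧ (x1 ∨ ¬x1) ∧ x4   [De Morgan]
= x1 ∧ x4   [complement / identity]

x1 ∧ x4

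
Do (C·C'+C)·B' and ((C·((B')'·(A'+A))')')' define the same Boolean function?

Yes

E1: (C·C'+C)·B'
    = C·B'   (complement / identity)
E2: ((C·((B')'·(A'+A))')')'
    = ((C·((B')')')')'   (complement / identity)
    = C·((B')')'   (double negation)
    = C·B'   (double negation)
Both reduce to C·B', so they are equivalent.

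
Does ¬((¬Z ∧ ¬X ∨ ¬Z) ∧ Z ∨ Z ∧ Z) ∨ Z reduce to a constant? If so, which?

yes, True

¬((¬Z ∧ ¬X ∨ ¬Z) ∧ Z ∨ Z ∧ Z) ∨ Z
= ¬(¬Z ∧ Z ∨ Z ∧ Z) ∨ Z   (absorption)
= ¬Z ∨ Z   (distribution)
= True   (complement)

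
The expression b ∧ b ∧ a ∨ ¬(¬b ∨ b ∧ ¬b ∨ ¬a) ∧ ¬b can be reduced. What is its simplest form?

b ∧ b ∧ a ∨ ¬(¬b ∨ b ∧ ¬b ∨ ¬a) ∧ ¬b
= b ∧ b ∧ a ∨ ¬(¬b ∨ ¬a) ∧ ¬b
= b ∧ b ∧ a ∨ b ∧ a ∧ ¬b
= b ∧ a

b ∧ a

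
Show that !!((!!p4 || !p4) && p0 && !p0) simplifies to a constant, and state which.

false

!!((!!p4 || !p4) && p0 && !p0)
= !!((p4 || !p4) && p0 && !p0)   — double negation
= !!(p0 && !p0)   — complement / identity
= p0 && !p0   — double negation
= false   — complement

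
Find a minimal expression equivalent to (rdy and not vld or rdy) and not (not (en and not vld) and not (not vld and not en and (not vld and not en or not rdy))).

rdy and not vld

(rdy and not vld or rdy) and not (not (en and not vld) and not (not vld and not en and (not vld and not en or not rdy)))
= (rdy and not vld or rdy) and (en and not vld or not vld and not en and (not vld and not en or not rdy))   — De Morgan
= (rdy and not vld or rdy) and (en and not vld or not vld and not en)   — absorption
= (rdy and not vld or rdy) and not vld   — distribution
= rdy and not vld   — absorption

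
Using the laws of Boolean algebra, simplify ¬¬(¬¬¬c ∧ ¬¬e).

¬c ∧ e

¬¬(¬¬¬c ∧ ¬¬e)
= ¬(¬¬c ∨ ¬e)
= ¬c ∧ e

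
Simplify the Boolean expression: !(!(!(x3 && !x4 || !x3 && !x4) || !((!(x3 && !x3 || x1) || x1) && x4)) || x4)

!(!(!(x3 && !x4 || !x3 && !x4) || !((!(x3 && !x3 || x1) || x1) && x4)) || x4)
= !(!(!(x3 && !x4 || !x3 && !x4) || !((!x1 || x1) && x4)) || x4)   — complement / identity
= !(!(!(x3 && !x4 || !x3 && !x4) || !x4) || x4)   — complement / identity
= !((x3 && !x4 || !x3 && !x4) && x4 || x4)   — De Morgan
= !(!x4 && x4 || x4)   — distribution
= !x4   — complement / identity

!x4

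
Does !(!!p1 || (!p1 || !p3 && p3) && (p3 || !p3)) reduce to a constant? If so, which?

yes, False

!(!!p1 || (!p1 || !p3 && p3) && (p3 || !p3))
= !(!!p1 || !p1 || !p3 && p3)   [complement / identity]
= !(!!p1 || !p1)   [complement / identity]
= !p1 && p1   [De Morgan]
= false   [complement]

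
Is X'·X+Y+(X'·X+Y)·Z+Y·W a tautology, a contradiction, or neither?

neither

X'·X+Y+(X'·X+Y)·Z+Y·W
= X'·X+Y+Y·W   (absorption)
= Y+Y·W   (complement / identity)
= Y   (absorption)
This depends on Y, so it is not a constant.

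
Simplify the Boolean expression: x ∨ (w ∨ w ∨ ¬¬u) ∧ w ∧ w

x ∨ w

x ∨ (w ∨ w ∨ ¬¬u) ∧ w ∧ w
= x ∨ (w ∨ ¬¬u) ∧ w ∧ w
= x ∨ (w ∨ ¬¬u) ∧ w
= x ∨ (w ∨ u) ∧ w
= x ∨ w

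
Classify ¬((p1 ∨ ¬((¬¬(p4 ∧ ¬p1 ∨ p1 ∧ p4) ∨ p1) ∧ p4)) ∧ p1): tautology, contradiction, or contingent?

contingent

¬((p1 ∨ ¬((¬¬(p4 ∧ ¬p1 ∨ p1 ∧ p4) ∨ p1) ∧ p4)) ∧ p1)
= ¬((p1 ∨ ¬((¬¬p4 ∨ p1) ∧ p4)) ∧ p1)
= ¬((p1 ∨ ¬((p4 ∨ p1) ∧ p4)) ∧ p1)
= ¬((p1 ∨ ¬p4) ∧ p1)
= ¬p1
This depends on p1, so it is not a constant.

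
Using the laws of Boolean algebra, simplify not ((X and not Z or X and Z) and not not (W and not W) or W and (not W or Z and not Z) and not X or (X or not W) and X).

not X

not ((X and not Z or X and Z) and not not (W and not W) or W and (not W or Z and not Z) and not X or (X or not W) and X)
= not ((X and not Z or X and Z) and not not (W and not W) or W and not W and not X or (X or not W) and X)
= not ((X and not Z or X and Z) and W and not W or W and not W and not X or (X or not W) and X)
= not (X and W and not W or W and not W and not X or (X or not W) and X)
= not (W and not W or (X or not W) and X)
= not (W and not W or X)
= not X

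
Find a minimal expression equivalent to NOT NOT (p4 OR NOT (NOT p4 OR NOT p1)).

NOT NOT (p4 OR NOT (NOT p4 OR NOT p1))
= NOT NOT (p4 OR p4 AND p1)
= p4 OR p4 AND p1
= p4

p4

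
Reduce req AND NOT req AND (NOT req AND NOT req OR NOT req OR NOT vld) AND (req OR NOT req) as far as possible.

req AND NOT req AND (NOT req AND NOT req OR NOT req OR NOT vld) AND (req OR NOT req)
= req AND NOT req AND (NOT req OR NOT req OR NOT vld) AND (req OR NOT req)   [idempotence]
= req AND NOT req AND (NOT req OR NOT req OR NOT vld)   [complement / identity]
= req AND NOT req AND (NOT req OR NOT vld)   [idempotence]
= req AND NOT req   [absorption]
= FALSE   [complement]

FALSE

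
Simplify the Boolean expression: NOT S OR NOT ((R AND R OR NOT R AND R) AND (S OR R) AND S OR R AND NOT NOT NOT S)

NOT S OR NOT ((R AND R OR NOT R AND R) AND (S OR R) AND S OR R AND NOT NOT NOT S)
= NOT S OR NOT (R AND (S OR R) AND S OR R AND NOT NOT NOT S)
= NOT S OR NOT (R AND S OR R AND NOT NOT NOT S)
= NOT S OR NOT (R AND S OR R AND NOT S)
= NOT S OR NOT R

NOT S OR NOT R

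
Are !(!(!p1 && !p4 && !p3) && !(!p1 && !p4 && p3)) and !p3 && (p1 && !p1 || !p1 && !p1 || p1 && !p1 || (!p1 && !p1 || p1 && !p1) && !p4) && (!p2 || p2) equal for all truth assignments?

E1: !(!(!p1 && !p4 && !p3) && !(!p1 && !p4 && p3))
    = !p1 && !p4 && !p3 || !p1 && !p4 && p3   [De Morgan]
    = !p1 && !p4   [distribution]
E2: !p3 && (p1 && !p1 || !p1 && !p1 || p1 && !p1 || (!p1 && !p1 || p1 && !p1) && !p4) && (!p2 || p2)
    = !p3 && (p1 && !p1 || !p1 && !p1 || p1 && !p1) && (!p2 || p2)   [absorption]
    = !p3 && (p1 && !p1 || !p1 && !p1) && (!p2 || p2)   [complement / identity]
    = !p3 && !p1 && (!p2 || p2)   [distribution]
    = !p3 && !p1   [complement / identity]
These differ: at p1=0, p2=0, p3=1, p4=0, E1 = 1 but E2 = 0.

No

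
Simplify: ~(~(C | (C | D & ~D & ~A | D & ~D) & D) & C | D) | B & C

~D | B & C

~(~(C | (C | D & ~D & ~A | D & ~D) & D) & C | D) | B & C
= ~(~(C | (C | D & ~D) & D) & C | D) | B & C
= ~(~(C | C & D) & C | D) | B & C
= ~(~C & C | D) | B & C
= ~D | B & C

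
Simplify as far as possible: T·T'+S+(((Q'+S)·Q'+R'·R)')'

T·T'+S+(((Q'+S)·Q'+R'·R)')'
= T·T'+S+(((Q'+S)·Q')')'   [complement / identity]
= T·T'+S+(Q'+S)·Q'   [double negation]
= T·T'+S+Q'   [absorption]
= S+Q'   [complement / identity]

S+Q'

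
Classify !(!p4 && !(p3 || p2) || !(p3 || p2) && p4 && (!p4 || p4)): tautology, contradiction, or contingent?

contingent

!(!p4 && !(p3 || p2) || !(p3 || p2) && p4 && (!p4 || p4))
= !(!p4 && !(p3 || p2) || !(p3 || p2) && p4)   (complement / identity)
= !!(p3 || p2)   (distribution)
= p3 || p2   (double negation)
This depends on p2, p3, so it is not a constant.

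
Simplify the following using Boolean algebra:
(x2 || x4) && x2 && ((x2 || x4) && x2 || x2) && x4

x2 && x4

(x2 || x4) && x2 && ((x2 || x4) && x2 || x2) && x4
= (x2 || x4) && x2 && x4   [absorption]
= x2 && x4   [absorption]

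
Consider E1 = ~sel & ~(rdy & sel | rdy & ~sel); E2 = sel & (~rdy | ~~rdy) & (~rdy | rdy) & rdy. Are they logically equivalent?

E1: ~sel & ~(rdy & sel | rdy & ~sel)
    = ~sel & ~rdy   — distribution
E2: sel & (~rdy | ~~rdy) & (~rdy | rdy) & rdy
    = sel & (~rdy | rdy) & (~rdy | rdy) & rdy   — double negation
    = sel & (~rdy | rdy) & rdy   — complement / identity
    = sel & rdy   — complement / identity
These differ: at rdy=0, sel=0, E1 = 1 but E2 = 0.

No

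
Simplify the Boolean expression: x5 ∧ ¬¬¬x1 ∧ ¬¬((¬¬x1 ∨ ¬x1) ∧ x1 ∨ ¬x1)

x5 ∧ ¬¬¬x1 ∧ ¬¬((¬¬x1 ∨ ¬x1) ∧ x1 ∨ ¬x1)
= x5 ∧ ¬¬¬x1 ∧ ((¬¬x1 ∨ ¬x1) ∧ x1 ∨ ¬x1)
= x5 ∧ ¬¬¬x1 ∧ ((x1 ∨ ¬x1) ∧ x1 ∨ ¬x1)
= x5 ∧ ¬¬¬x1 ∧ (x1 ∨ ¬x1)
= x5 ∧ ¬¬¬x1
= x5 ∧ ¬x1

x5 ∧ ¬x1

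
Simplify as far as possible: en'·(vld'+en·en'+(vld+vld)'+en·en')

en'·(vld'+en·en'+(vld+vld)'+en·en')
= en'·(vld'+en·en'+vld'+en·en')   [idempotence]
= en'·(vld'+en·en')   [idempotence]
= en'·vld'   [complement / identity]

en'·vld'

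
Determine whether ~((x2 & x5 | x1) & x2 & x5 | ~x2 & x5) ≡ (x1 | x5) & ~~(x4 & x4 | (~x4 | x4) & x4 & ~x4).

E1: ~((x2 & x5 | x1) & x2 & x5 | ~x2 & x5)
    = ~(x2 & x5 | ~x2 & x5)   — absorption
    = ~x5   — distribution
E2: (x1 | x5) & ~~(x4 & x4 | (~x4 | x4) & x4 & ~x4)
    = (x1 | x5) & ~~(x4 & x4 | x4 & ~x4)   — complement / identity
    = (x1 | x5) & ~~x4   — distribution
    = (x1 | x5) & x4   — double negation
These differ: at x1=0, x2=0, x4=0, x5=0, E1 = 1 but E2 = 0.

No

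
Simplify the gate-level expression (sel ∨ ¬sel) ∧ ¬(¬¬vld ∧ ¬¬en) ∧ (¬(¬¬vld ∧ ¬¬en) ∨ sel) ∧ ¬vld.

¬vld

(sel ∨ ¬sel) ∧ ¬(¬¬vld ∧ ¬¬en) ∧ (¬(¬¬vld ∧ ¬¬en) ∨ sel) ∧ ¬vld
= (sel ∨ ¬sel) ∧ ¬(¬¬vld ∧ ¬¬en) ∧ ¬vld   (absorption)
= ¬(¬¬vld ∧ ¬¬en) ∧ ¬vld   (complement / identity)
= (¬vld ∨ ¬en) ∧ ¬vld   (De Morgan)
= ¬vld   (absorption)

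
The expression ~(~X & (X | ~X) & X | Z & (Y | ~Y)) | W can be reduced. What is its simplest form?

~Z | W

~(~X & (X | ~X) & X | Z & (Y | ~Y)) | W
= ~(~X & (X | ~X) & X | Z) | W
= ~(~X & X | Z) | W
= ~Z | W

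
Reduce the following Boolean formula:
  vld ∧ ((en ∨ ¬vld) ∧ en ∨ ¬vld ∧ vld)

vld ∧ ((en ∨ ¬vld) ∧ en ∨ ¬vld ∧ vld)
= vld ∧ (en ∨ ¬vld ∧ vld)
= vld ∧ en

vld ∧ en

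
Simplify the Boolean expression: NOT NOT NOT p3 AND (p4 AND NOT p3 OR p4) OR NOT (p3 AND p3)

NOT NOT NOT p3 AND (p4 AND NOT p3 OR p4) OR NOT (p3 AND p3)
= NOT NOT NOT p3 AND p4 OR NOT (p3 AND p3)   (absorption)
= NOT p3 AND p4 OR NOT (p3 AND p3)   (double negation)
= NOT p3 AND p4 OR NOT p3   (idempotence)
= NOT p3   (absorption)

NOT p3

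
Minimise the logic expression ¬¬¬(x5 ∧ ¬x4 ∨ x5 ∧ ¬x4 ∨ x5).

¬¬¬(x5 ∧ ¬x4 ∨ x5 ∧ ¬x4 ∨ x5)
= ¬¬¬(x5 ∧ ¬x4 ∨ x5)   — idempotence
= ¬¬¬x5   — absorption
= ¬x5   — double negation

¬x5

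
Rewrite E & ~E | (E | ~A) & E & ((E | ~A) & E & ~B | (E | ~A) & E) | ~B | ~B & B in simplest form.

E & ~E | (E | ~A) & E & ((E | ~A) & E & ~B | (E | ~A) & E) | ~B | ~B & B
= E & ~E | (E | ~A) & E & (E | ~A) & E | ~B | ~B & B   — absorption
= E & ~E | (E | ~A) & E | ~B | ~B & B   — idempotence
= (E | ~A) & E | ~B | ~B & B   — complement / identity
= (E | ~A) & E | ~B   — complement / identity
= E | ~B   — absorption

E | ~B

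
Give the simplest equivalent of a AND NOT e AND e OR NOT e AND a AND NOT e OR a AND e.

a

a AND NOT e AND e OR NOT e AND a AND NOT e OR a AND e
= a AND NOT e OR a AND e   [distribution]
= a   [distribution]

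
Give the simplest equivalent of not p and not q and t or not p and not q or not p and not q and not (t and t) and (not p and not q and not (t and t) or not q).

not p and not q and t or not p and not q or not p and not q and not (t and t) and (not p and not q and not (t and t) or not q)
= not p and not q and t or not p and not q or not p and not q and not (t and t)   [absorption]
= not p and not q and t or not p and not q or not p and not q and not t   [idempotence]
= not p and not q and t or not p and not q   [absorption]
= not p and not q   [absorption]

not p and not q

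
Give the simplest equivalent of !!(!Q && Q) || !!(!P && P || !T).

!T

!!(!Q && Q) || !!(!P && P || !T)
= !!(!Q && Q) || !!!T   (complement / identity)
= !Q && Q || !!!T   (double negation)
= !!!T   (complement / identity)
= !T   (double negation)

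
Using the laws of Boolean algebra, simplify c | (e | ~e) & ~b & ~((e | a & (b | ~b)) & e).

c | (e | ~e) & ~b & ~((e | a & (b | ~b)) & e)
= c | (e | ~e) & ~b & ~((e | a) & e)   — complement / identity
= c | ~b & ~((e | a) & e)   — complement / identity
= c | ~b & ~e   — absorption

c | ~b & ~e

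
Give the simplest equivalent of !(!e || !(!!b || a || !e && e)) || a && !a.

e && (b || a)

!(!e || !(!!b || a || !e && e)) || a && !a
= !(!e || !(b || a || !e && e)) || a && !a   [double negation]
= !(!e || !(b || a)) || a && !a   [complement / identity]
= !(!e || !(b || a))   [complement / identity]
= e && (b || a)   [De Morgan]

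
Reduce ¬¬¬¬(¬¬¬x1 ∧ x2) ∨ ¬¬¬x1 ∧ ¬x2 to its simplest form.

¬¬¬¬(¬¬¬x1 ∧ x2) ∨ ¬¬¬x1 ∧ ¬x2
= ¬¬(¬¬¬x1 ∧ x2) ∨ ¬¬¬x1 ∧ ¬x2   [double negation]
= ¬¬¬x1 ∧ x2 ∨ ¬¬¬x1 ∧ ¬x2   [double negation]
= ¬¬¬x1   [distribution]
= ¬x1   [double negation]

¬x1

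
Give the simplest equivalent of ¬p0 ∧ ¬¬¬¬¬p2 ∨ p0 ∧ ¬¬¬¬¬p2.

¬p0 ∧ ¬¬¬¬¬p2 ∨ p0 ∧ ¬¬¬¬¬p2
= ¬¬¬¬¬p2
= ¬¬¬p2
= ¬p2

¬p2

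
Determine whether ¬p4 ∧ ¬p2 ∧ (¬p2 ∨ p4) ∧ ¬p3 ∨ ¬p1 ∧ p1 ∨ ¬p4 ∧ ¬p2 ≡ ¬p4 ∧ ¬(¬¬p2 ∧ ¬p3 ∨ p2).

E1: ¬p4 ∧ ¬p2 ∧ (¬p2 ∨ p4) ∧ ¬p3 ∨ ¬p1 ∧ p1 ∨ ¬p4 ∧ ¬p2
    = ¬p4 ∧ ¬p2 ∧ ¬p3 ∨ ¬p1 ∧ p1 ∨ ¬p4 ∧ ¬p2   (absorption)
    = ¬p4 ∧ ¬p2 ∧ ¬p3 ∨ ¬p4 ∧ ¬p2   (complement / identity)
    = ¬p4 ∧ ¬p2   (absorption)
E2: ¬p4 ∧ ¬(¬¬p2 ∧ ¬p3 ∨ p2)
    = ¬p4 ∧ ¬(p2 ∧ ¬p3 ∨ p2)   (double negation)
    = ¬p4 ∧ ¬p2   (absorption)
Both reduce to ¬p4 ∧ ¬p2, so they are equivalent.

Yes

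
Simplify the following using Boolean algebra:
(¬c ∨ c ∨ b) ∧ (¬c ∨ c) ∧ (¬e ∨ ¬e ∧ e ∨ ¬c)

(¬c ∨ c ∨ b) ∧ (¬c ∨ c) ∧ (¬e ∨ ¬e ∧ e ∨ ¬c)
= (¬c ∨ c) ∧ (¬e ∨ ¬e ∧ e ∨ ¬c)
= ¬e ∨ ¬e ∧ e ∨ ¬c
= ¬e ∨ ¬c

¬e ∨ ¬c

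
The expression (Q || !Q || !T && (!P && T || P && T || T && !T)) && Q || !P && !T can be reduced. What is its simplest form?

(Q || !Q || !T && (!P && T || P && T || T && !T)) && Q || !P && !T
= (Q || !Q || !T && (T || T && !T)) && Q || !P && !T   [distribution]
= (Q || !Q || !T && T) && Q || !P && !T   [complement / identity]
= (Q || !Q) && Q || !P && !T   [complement / identity]
= Q || !P && !T   [complement / identity]

Q || !P && !T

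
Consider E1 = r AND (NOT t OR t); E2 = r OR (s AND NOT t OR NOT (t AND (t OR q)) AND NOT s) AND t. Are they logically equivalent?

Yes

E1: r AND (NOT t OR t)
    = r   — complement / identity
E2: r OR (s AND NOT t OR NOT (t AND (t OR q)) AND NOT s) AND t
    = r OR (s AND NOT t OR NOT t AND NOT s) AND t   — absorption
    = r OR NOT t AND t   — distribution
    = r   — complement / identity
Both reduce to r, so they are equivalent.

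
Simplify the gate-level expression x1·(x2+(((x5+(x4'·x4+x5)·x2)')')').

x1·(x2+(((x5+(x4'·x4+x5)·x2)')')')
= x1·(x2+(x5+(x4'·x4+x5)·x2)')   — double negation
= x1·(x2+(x5+x5·x2)')   — complement / identity
= x1·(x2+x5')   — absorption

x1·(x2+x5')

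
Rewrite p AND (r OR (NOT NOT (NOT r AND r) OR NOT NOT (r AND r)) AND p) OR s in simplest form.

p AND r OR s

p AND (r OR (NOT NOT (NOT r AND r) OR NOT NOT (r AND r)) AND p) OR s
= p AND (r OR (NOT NOT (NOT r AND r) OR r AND r) AND p) OR s   — double negation
= p AND (r OR (NOT r AND r OR r AND r) AND p) OR s   — double negation
= p AND (r OR r AND p) OR s   — distribution
= p AND r OR s   — absorption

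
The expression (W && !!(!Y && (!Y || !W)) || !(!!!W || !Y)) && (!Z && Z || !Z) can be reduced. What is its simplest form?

(W && !!(!Y && (!Y || !W)) || !(!!!W || !Y)) && (!Z && Z || !Z)
= (W && !!!Y || !(!!!W || !Y)) && (!Z && Z || !Z)
= (W && !!!Y || !(!W || !Y)) && (!Z && Z || !Z)
= (W && !!!Y || W && Y) && (!Z && Z || !Z)
= (W && !Y || W && Y) && (!Z && Z || !Z)
= W && (!Z && Z || !Z)
= W && !Z

W && !Z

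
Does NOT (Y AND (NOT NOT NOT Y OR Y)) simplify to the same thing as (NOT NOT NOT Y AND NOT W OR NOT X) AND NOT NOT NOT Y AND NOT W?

E1: NOT (Y AND (NOT NOT NOT Y OR Y))
    = NOT (Y AND (NOT Y OR Y))   — double negation
    = NOT Y   — complement / identity
E2: (NOT NOT NOT Y AND NOT W OR NOT X) AND NOT NOT NOT Y AND NOT W
    = NOT NOT NOT Y AND NOT W   — absorption
    = NOT Y AND NOT W   — double negation
These differ: at W=1, X=0, Y=0, E1 = 1 but E2 = 0.

No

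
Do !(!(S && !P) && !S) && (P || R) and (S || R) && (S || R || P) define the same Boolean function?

No

E1: !(!(S && !P) && !S) && (P || R)
    = (S && !P || S) && (P || R)   (De Morgan)
    = S && (P || R)   (absorption)
E2: (S || R) && (S || R || P)
    = S || R   (absorption)
These differ: at P=0, R=1, S=0, E1 = 0 but E2 = 1.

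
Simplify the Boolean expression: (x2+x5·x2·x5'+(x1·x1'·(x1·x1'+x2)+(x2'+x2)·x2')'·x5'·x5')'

(x2+x5·x2·x5'+(x1·x1'·(x1·x1'+x2)+(x2'+x2)·x2')'·x5'·x5')'
= (x2+x5·x2·x5'+(x1·x1'+(x2'+x2)·x2')'·x5'·x5')'   [absorption]
= (x2+x5·x2·x5'+((x2'+x2)·x2')'·x5'·x5')'   [complement / identity]
= (x2+x5·x2·x5'+(x2')'·x5'·x5')'   [complement / identity]
= (x2+x5·x2·x5'+x2·x5'·x5')'   [double negation]
= (x2+x2·x5')'   [distribution]
= x2'   [absorption]

x2'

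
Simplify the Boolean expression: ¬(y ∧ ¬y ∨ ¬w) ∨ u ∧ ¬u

w

¬(y ∧ ¬y ∨ ¬w) ∨ u ∧ ¬u
= ¬(y ∧ ¬y ∨ ¬w)   [complement / identity]
= ¬¬w   [complement / identity]
= w   [double negation]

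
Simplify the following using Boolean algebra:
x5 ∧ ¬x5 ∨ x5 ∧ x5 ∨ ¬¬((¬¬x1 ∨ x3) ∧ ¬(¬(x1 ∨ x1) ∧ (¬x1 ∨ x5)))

x5 ∨ x1

x5 ∧ ¬x5 ∨ x5 ∧ x5 ∨ ¬¬((¬¬x1 ∨ x3) ∧ ¬(¬(x1 ∨ x1) ∧ (¬x1 ∨ x5)))
= x5 ∧ ¬x5 ∨ x5 ∧ x5 ∨ ¬¬((¬¬x1 ∨ x3) ∧ ¬(¬x1 ∧ (¬x1 ∨ x5)))   — idempotence
= x5 ∧ ¬x5 ∨ x5 ∧ x5 ∨ ¬¬((¬¬x1 ∨ x3) ∧ ¬¬x1)   — absorption
= x5 ∨ ¬¬((¬¬x1 ∨ x3) ∧ ¬¬x1)   — distribution
= x5 ∨ ¬¬¬¬x1   — absorption
= x5 ∨ ¬¬x1   — double negation
= x5 ∨ x1   — double negation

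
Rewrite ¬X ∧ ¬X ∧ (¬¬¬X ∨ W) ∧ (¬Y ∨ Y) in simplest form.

¬X ∧ ¬X ∧ (¬¬¬X ∨ W) ∧ (¬Y ∨ Y)
= ¬X ∧ ¬X ∧ (¬X ∨ W) ∧ (¬Y ∨ Y)   (double negation)
= ¬X ∧ ¬X ∧ (¬Y ∨ Y)   (absorption)
= ¬X ∧ ¬X   (complement / identity)
= ¬X   (idempotence)

¬X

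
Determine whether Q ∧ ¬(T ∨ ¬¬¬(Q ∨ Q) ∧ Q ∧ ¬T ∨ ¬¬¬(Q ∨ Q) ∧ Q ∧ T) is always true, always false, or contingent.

Q ∧ ¬(T ∨ ¬¬¬(Q ∨ Q) ∧ Q ∧ ¬T ∨ ¬¬¬(Q ∨ Q) ∧ Q ∧ T)
= Q ∧ ¬(T ∨ ¬¬¬(Q ∨ Q) ∧ Q)
= Q ∧ ¬(T ∨ ¬¬¬Q ∧ Q)
= Q ∧ ¬(T ∨ ¬Q ∧ Q)
= Q ∧ ¬T
This depends on Q, T, so it is not a constant.

contingent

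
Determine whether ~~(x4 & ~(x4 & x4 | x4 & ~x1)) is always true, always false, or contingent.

always false

~~(x4 & ~(x4 & x4 | x4 & ~x1))
= ~~(x4 & ~(x4 | x4 & ~x1))
= ~~(x4 & ~x4)
= x4 & ~x4
= 0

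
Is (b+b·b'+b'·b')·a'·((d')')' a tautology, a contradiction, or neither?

(b+b·b'+b'·b')·a'·((d')')'
= (b+b')·a'·((d')')'
= a'·((d')')'
= a'·d'
This depends on a, d, so it is not a constant.

neither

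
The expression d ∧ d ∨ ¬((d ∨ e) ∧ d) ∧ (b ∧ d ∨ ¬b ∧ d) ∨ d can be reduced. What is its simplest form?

d ∧ d ∨ ¬((d ∨ e) ∧ d) ∧ (b ∧ d ∨ ¬b ∧ d) ∨ d
= d ∧ d ∨ ¬((d ∨ e) ∧ d) ∧ d ∨ d
= d ∧ d ∨ ¬d ∧ d ∨ d
= d ∨ d
= d

d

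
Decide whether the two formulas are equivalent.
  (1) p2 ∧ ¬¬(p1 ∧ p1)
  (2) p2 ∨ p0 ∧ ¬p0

No

E1: p2 ∧ ¬¬(p1 ∧ p1)
    = p2 ∧ ¬¬p1   [idempotence]
    = p2 ∧ p1   [double negation]
E2: p2 ∨ p0 ∧ ¬p0
    = p2   [complement / identity]
These differ: at p0=0, p1=0, p2=1, E1 = 0 but E2 = 1.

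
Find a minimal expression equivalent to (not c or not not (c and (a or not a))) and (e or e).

e

(not c or not not (c and (a or not a))) and (e or e)
= (not c or c and (a or not a)) and (e or e)
= (not c or c and (a or not a)) and e
= (not c or c) and e
= e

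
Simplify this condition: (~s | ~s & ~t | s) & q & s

(~s | ~s & ~t | s) & q & s
= (~s | s) & q & s
= q & s

q & s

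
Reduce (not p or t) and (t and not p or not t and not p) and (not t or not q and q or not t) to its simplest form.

not p and not t

(not p or t) and (t and not p or not t and not p) and (not t or not q and q or not t)
= (not p or t) and not p and (not t or not q and q or not t)   — distribution
= (not p or t) and not p and (not t or not t)   — complement / identity
= not p and (not t or not t)   — absorption
= not p and not t   — idempotence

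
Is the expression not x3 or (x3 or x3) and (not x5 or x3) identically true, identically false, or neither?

not x3 or (x3 or x3) and (not x5 or x3)
= not x3 or x3 and not x5 or x3   [distribution]
= not x3 or x3   [absorption]
= True   [complement]

identically true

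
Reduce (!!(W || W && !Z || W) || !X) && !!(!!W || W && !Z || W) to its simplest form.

W

(!!(W || W && !Z || W) || !X) && !!(!!W || W && !Z || W)
= (!!(W || W && !Z || W) || !X) && !!(W || W && !Z || W)   — double negation
= !!(W || W && !Z || W)   — absorption
= !!(W || W)   — absorption
= W || W   — double negation
= W   — idempotence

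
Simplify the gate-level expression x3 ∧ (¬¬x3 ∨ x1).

x3

x3 ∧ (¬¬x3 ∨ x1)
= x3 ∧ (x3 ∨ x1)   [double negation]
= x3   [absorption]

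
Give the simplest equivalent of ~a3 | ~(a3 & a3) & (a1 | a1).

~a3

~a3 | ~(a3 & a3) & (a1 | a1)
= ~a3 | ~a3 & (a1 | a1)
= ~a3 | ~a3 & a1
= ~a3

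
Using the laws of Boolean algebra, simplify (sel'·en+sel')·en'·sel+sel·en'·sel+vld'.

(sel'·en+sel')·en'·sel+sel·en'·sel+vld'
= sel'·en'·sel+sel·en'·sel+vld'
= en'·sel+vld'

en'·sel+vld'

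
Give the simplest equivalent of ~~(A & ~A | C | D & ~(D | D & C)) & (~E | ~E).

~~(A & ~A | C | D & ~(D | D & C)) & (~E | ~E)
= (A & ~A | C | D & ~(D | D & C)) & (~E | ~E)   [double negation]
= (C | D & ~(D | D & C)) & (~E | ~E)   [complement / identity]
= (C | D & ~D) & (~E | ~E)   [absorption]
= C & (~E | ~E)   [complement / identity]
= C & ~E   [idempotence]

C & ~E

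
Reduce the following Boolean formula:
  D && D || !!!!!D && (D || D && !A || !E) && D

D && D || !!!!!D && (D || D && !A || !E) && D
= D && D || !!!D && (D || D && !A || !E) && D   [double negation]
= D && D || !!!D && (D || !E) && D   [absorption]
= D && D || !!!D && D   [absorption]
= D && D || !D && D   [double negation]
= D   [distribution]

D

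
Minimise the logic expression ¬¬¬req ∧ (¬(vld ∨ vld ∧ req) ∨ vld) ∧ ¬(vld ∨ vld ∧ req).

¬req ∧ ¬vld

¬¬¬req ∧ (¬(vld ∨ vld ∧ req) ∨ vld) ∧ ¬(vld ∨ vld ∧ req)
= ¬¬¬req ∧ ¬(vld ∨ vld ∧ req)
= ¬¬¬req ∧ ¬vld
= ¬req ∧ ¬vld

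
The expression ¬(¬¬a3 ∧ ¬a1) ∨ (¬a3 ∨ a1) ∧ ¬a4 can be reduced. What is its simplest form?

¬a3 ∨ a1

¬(¬¬a3 ∧ ¬a1) ∨ (¬a3 ∨ a1) ∧ ¬a4
= ¬a3 ∨ a1 ∨ (¬a3 ∨ a1) ∧ ¬a4
= ¬a3 ∨ a1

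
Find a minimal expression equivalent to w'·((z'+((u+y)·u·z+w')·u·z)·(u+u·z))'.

w'·u'

w'·((z'+((u+y)·u·z+w')·u·z)·(u+u·z))'
= w'·((z'+(u·z+w')·u·z)·(u+u·z))'
= w'·((z'+u·z)·(u+u·z))'
= w'·(z'·u+u·z)'
= w'·u'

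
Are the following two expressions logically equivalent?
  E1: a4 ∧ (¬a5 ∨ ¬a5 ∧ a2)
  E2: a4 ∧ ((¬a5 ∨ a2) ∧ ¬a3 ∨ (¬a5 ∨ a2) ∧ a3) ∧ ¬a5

E1: a4 ∧ (¬a5 ∨ ¬a5 ∧ a2)
    = a4 ∧ ¬a5   [absorption]
E2: a4 ∧ ((¬a5 ∨ a2) ∧ ¬a3 ∨ (¬a5 ∨ a2) ∧ a3) ∧ ¬a5
    = a4 ∧ (¬a5 ∨ a2) ∧ ¬a5   [distribution]
    = a4 ∧ ¬a5   [absorption]
Both reduce to a4 ∧ ¬a5, so they are equivalent.

Yes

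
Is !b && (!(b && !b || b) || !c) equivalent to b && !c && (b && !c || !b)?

No

E1: !b && (!(b && !b || b) || !c)
    = !b && (!b || !c)   (complement / identity)
    = !b   (absorption)
E2: b && !c && (b && !c || !b)
    = b && !c   (absorption)
These differ: at b=0, c=0, E1 = 1 but E2 = 0.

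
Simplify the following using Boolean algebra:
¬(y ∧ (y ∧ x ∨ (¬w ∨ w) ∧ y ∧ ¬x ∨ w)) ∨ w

¬(y ∧ (y ∧ x ∨ (¬w ∨ w) ∧ y ∧ ¬x ∨ w)) ∨ w
= ¬(y ∧ (y ∧ x ∨ y ∧ ¬x ∨ w)) ∨ w   — complement / identity
= ¬(y ∧ (y ∨ w)) ∨ w   — distribution
= ¬y ∨ w   — absorption

¬y ∨ w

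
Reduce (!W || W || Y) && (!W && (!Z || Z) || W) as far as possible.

(!W || W || Y) && (!W && (!Z || Z) || W)
= (!W || W || Y) && (!W || W)
= !W || W
= true

true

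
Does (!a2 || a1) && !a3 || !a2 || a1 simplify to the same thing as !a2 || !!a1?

E1: (!a2 || a1) && !a3 || !a2 || a1
    = !a2 || a1   [absorption]
E2: !a2 || !!a1
    = !a2 || a1   [double negation]
Both reduce to !a2 || a1, so they are equivalent.

Yes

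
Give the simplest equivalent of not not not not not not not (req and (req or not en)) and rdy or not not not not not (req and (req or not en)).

not req

not not not not not not not (req and (req or not en)) and rdy or not not not not not (req and (req or not en))
= not not not not not (req and (req or not en)) and rdy or not not not not not (req and (req or not en))   [double negation]
= not not not not not (req and (req or not en))   [absorption]
= not not not (req and (req or not en))   [double negation]
= not not not req   [absorption]
= not req   [double negation]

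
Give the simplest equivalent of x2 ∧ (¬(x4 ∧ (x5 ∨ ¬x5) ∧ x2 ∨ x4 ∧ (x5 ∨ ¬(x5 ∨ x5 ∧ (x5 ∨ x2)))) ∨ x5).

x2 ∧ (¬(x4 ∧ (x5 ∨ ¬x5) ∧ x2 ∨ x4 ∧ (x5 ∨ ¬(x5 ∨ x5 ∧ (x5 ∨ x2)))) ∨ x5)
= x2 ∧ (¬(x4 ∧ (x5 ∨ ¬x5) ∧ x2 ∨ x4 ∧ (x5 ∨ ¬(x5 ∨ x5))) ∨ x5)   (absorption)
= x2 ∧ (¬(x4 ∧ (x5 ∨ ¬x5) ∧ x2 ∨ x4 ∧ (x5 ∨ ¬x5)) ∨ x5)   (idempotence)
= x2 ∧ (¬(x4 ∧ (x5 ∨ ¬x5)) ∨ x5)   (absorption)
= x2 ∧ (¬x4 ∨ x5)   (complement / identity)

x2 ∧ (¬x4 ∨ x5)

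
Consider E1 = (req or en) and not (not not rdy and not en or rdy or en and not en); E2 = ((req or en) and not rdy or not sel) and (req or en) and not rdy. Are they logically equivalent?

Yes

E1: (req or en) and not (not not rdy and not en or rdy or en and not en)
    = (req or en) and not (rdy and not en or rdy or en and not en)   — double negation
    = (req or en) and not (rdy and not en or rdy)   — complement / identity
    = (req or en) and not rdy   — absorption
E2: ((req or en) and not rdy or not sel) and (req or en) and not rdy
    = (req or en) and not rdy   — absorption
Both reduce to (req or en) and not rdy, so they are equivalent.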